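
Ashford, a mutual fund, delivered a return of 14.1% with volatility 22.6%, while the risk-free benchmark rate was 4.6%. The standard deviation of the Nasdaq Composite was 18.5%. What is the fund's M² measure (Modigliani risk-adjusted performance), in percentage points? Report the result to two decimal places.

12.38

Sharpe = (Rp − Rf) / σp = (14.1% − 4.6%) / 22.6% = 0.4204
M² = Rf + Sharpe × σm = 4.6% + 0.4204 × 18.5% = 12.3774%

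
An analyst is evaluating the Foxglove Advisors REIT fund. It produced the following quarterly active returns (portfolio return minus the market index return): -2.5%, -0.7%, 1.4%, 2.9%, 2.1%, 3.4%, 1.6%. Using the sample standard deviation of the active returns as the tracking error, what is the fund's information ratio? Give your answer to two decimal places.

r̄ = (-2.5 − 0.7 + 1.4 + 2.9 + 2.1 + 3.4 + 1.6) / 7 = 8.20 / 7 = 1.1714%
Σ(r − r̄)² = 26.0343; sample σ = √(26.0343/6) = 2.0830%
IR = r̄ / tracking error = 1.1714 / 2.0830 = 0.5624

0.56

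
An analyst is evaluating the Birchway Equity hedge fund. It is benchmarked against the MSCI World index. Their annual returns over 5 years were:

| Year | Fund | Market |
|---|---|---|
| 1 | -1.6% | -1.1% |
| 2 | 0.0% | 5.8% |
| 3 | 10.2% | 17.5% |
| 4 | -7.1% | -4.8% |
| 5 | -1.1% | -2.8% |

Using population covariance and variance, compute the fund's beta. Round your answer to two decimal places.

0.66

r̄p = 0.0800%,  r̄m = 2.9200%
Cov = Σ(rp − r̄p)(rm − r̄m) / 5 = 43.2504
Var(rm) = Σ(rm − r̄m)² / 5 = 65.8696
β = Cov / Var = 43.2504 / 65.8696 = 0.6566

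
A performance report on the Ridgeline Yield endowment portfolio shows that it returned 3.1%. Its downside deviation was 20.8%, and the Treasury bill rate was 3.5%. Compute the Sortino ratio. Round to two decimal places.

Sortino = (Rp − Rf) / σd = (3.1% − 3.5%) / 20.8% = -0.40% / 20.8% = -0.0192

-0.02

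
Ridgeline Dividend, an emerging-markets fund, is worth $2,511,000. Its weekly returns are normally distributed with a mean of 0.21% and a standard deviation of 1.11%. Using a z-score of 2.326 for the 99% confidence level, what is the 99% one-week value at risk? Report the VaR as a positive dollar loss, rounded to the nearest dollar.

Return at the 99% tail: μ − z·σ = 0.21% − 2.326 × 1.11% = 0.21 − 2.58186 = -2.37186%
VaR = −(-2.37186%) × $2,511,000 = 2.37186% × $2,511,000 = $59,557

$59,557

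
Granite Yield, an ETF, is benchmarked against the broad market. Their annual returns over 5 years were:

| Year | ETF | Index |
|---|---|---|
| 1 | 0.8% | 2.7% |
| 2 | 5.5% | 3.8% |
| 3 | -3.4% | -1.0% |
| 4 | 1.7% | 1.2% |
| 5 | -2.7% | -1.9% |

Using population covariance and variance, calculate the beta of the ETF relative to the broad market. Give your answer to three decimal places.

r̄p = 0.3800%,  r̄m = 0.9600%
Cov = Σ(rp − r̄p)(rm − r̄m) / 5 = 6.3612
Var(rm) = Σ(rm − r̄m)² / 5 = 4.6344
β = Cov / Var = 6.3612 / 4.6344 = 1.3726

1.373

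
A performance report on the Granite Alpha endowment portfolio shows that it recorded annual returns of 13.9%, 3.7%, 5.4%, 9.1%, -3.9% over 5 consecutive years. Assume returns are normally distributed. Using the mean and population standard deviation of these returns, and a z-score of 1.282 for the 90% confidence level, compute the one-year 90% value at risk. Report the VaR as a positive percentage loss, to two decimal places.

1.95

Mean return r̄ = 28.20 / 5 = 5.6400%
Σ(r − r̄)² = (13.9 − 5.6400)² + (3.7 − 5.6400)² + (5.4 − 5.6400)² + … = 175.0320
population σ = √(175.0320 / 5) = √35.0064 = 5.9166%
VaR = −(r̄ − z·σ) = −(5.6400 − 1.282 × 5.9166) = −(-1.9451) = 1.9451%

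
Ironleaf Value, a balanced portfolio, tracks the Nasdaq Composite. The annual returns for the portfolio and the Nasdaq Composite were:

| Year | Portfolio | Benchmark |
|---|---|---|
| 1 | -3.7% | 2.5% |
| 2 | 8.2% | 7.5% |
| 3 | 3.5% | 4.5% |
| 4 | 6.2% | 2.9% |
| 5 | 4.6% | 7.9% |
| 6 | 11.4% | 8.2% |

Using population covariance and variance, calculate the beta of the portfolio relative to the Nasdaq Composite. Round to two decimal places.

r̄p = 5.0333%,  r̄m = 5.5833%
Cov = Σ(rp − r̄p)(rm − r̄m) / 6 = 7.8639
Var(rm) = Σ(rm − r̄m)² / 6 = 5.6281
β = Cov / Var = 7.8639 / 5.6281 = 1.3973

1.40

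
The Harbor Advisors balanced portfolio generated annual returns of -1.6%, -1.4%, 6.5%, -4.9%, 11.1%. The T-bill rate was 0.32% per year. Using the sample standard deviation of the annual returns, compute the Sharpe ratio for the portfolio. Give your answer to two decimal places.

r̄ = (-1.6 − 1.4 + 6.5 − 4.9 + 11.1) / 5 = 9.70 / 5 = 1.9400%
Σ(r − r̄)² = 175.1720; sample σ = √(175.1720/4) = 6.6176%
Sharpe = (r̄ − rf) / σ = (1.9400 − 0.32) / 6.6176 = 1.6200 / 6.6176 = 0.2448

0.24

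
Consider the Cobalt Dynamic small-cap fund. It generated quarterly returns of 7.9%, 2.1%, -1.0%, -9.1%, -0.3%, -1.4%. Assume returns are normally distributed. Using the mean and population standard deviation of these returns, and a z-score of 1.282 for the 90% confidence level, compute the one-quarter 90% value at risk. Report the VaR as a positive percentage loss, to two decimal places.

6.76

μ = (7.9 + 2.1 − 1 − 9.1 − 0.3 − 1.4) / 6 = -0.3000%
Population std dev = √[152.1400 / 6] = 5.0355%
VaR = −(μ − z·σ) = −(-0.3000 − 1.282 × 5.0355) = −(-6.7555) = 6.7555%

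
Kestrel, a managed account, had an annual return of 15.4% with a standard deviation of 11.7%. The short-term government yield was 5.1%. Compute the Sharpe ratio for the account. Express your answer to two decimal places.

Sharpe = (Rp − Rf) / σp = (15.4% − 5.1%) / 11.7% = 10.30% / 11.7% = 0.8803

0.88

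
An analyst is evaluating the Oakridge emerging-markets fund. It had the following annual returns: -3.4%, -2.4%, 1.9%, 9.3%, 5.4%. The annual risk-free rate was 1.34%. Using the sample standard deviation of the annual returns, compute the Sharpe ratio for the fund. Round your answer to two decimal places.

r̄ = (-3.4 − 2.4 + 1.9 + 9.3 + 5.4) / 5 = 10.80 / 5 = 2.1600%
Σ(r − r̄)² = 113.2520; sample σ = √(113.2520/4) = 5.3210%
Sharpe = (r̄ − rf) / σ = (2.1600 − 1.34) / 5.3210 = 0.8200 / 5.3210 = 0.1541

0.15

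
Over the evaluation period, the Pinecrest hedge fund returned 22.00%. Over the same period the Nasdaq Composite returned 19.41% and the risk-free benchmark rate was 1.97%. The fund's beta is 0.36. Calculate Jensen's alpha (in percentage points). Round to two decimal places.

CAPM expected return = Rf + β(Rm − Rf) = 1.97% + 0.36 × (19.41% − 1.97%) = 1.97 + 0.36 × 17.44 = 8.2484%
Jensen's α = Rp − E[R] = 22.00% − 8.2484% = 13.7516

13.75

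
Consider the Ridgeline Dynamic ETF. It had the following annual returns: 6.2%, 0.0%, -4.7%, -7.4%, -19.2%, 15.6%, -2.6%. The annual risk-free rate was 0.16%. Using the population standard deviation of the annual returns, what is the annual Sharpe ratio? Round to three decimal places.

Mean return r̄ = -12.10 / 7 = -1.7286%
Population std dev = √[713.1343 / 7] = 10.0934%
Sharpe = (r̄ − rf) / σ = (-1.7286 − 0.16) / 10.0934 = -1.8886 / 10.0934 = -0.1871

-0.187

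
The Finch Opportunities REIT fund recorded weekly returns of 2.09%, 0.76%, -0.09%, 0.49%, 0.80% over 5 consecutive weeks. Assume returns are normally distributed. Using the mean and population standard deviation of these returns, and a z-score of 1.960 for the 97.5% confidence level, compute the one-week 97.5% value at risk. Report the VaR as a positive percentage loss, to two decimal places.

0.59

r̄ = (2.09 + 0.76 − 0.09 + 0.49 + 0.8) / 5 = 4.050 / 5 = 0.8100%
Σ(r − r̄)² = 2.5534; population σ = √(2.5534/5) = 0.7146%
VaR = −(r̄ − z·σ) = −(0.8100 − 1.960 × 0.7146) = −(-0.5906) = 0.5906%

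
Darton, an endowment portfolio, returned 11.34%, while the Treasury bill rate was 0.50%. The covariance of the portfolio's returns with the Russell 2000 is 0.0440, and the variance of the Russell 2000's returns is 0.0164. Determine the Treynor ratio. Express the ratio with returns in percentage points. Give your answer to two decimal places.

β = Cov / Var = 0.0440 / 0.0164 = 2.6829
Treynor = (Rp − Rf) / β = (11.34% − 0.50%) / 2.6829 = 10.84 / 2.6829 = 4.0404

4.04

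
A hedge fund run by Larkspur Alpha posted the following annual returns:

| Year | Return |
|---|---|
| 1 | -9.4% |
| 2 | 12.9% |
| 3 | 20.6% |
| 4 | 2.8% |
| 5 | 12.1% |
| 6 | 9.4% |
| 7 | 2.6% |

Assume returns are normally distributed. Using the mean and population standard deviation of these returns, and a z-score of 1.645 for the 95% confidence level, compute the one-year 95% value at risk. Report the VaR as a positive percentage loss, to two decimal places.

7.39

r̄ = (-9.4 + 12.9 + 20.6 + 2.8 + 12.1 + 9.4 + 2.6) / 7 = 7.2857%
Σ(r − r̄)² = (-9.4 − 7.2857)² + (12.9 − 7.2857)² + … = 556.9286
σ = √[556.9286 / 7] = 8.9197%
VaR = −(r̄ − z·σ) = −(7.2857 − 1.645 × 8.9197) = −(-7.3872) = 7.3872%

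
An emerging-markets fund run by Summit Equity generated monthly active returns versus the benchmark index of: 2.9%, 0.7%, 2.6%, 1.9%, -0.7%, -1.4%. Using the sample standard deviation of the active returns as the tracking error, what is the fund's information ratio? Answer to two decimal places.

0.56

Mean return r̄ = 6.00 / 6 = 1.0000%
Sample std dev = √[15.7200 / 5] = 1.7731%
IR = r̄ / tracking error = 1.0000 / 1.7731 = 0.5640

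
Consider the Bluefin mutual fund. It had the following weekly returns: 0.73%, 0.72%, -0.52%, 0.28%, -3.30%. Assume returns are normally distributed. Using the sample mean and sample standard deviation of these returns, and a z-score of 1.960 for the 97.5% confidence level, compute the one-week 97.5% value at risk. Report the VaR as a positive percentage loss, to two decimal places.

r̄ = (0.73 + 0.72 − 0.52 + 0.28 − 3.3) / 5 = -0.4180%
Σ(r − r̄)² = (0.73 − (-0.4180))² + (0.72 − (-0.4180))² + (-0.52 − (-0.4180))² + … = 11.4165
σ = √[11.4165 / 4] = 1.6894%
VaR = −(r̄ − z·σ) = −(-0.4180 − 1.960 × 1.6894) = −(-3.7292) = 3.7292%

3.73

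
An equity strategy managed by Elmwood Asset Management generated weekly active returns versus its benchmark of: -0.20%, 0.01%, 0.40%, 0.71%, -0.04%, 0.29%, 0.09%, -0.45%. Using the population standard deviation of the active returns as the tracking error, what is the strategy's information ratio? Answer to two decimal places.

0.30

Mean return r̄ = 0.810 / 8 = 0.1013%
Population std dev = √[0.9185 / 8] = 0.3388%
IR = r̄ / tracking error = 0.1013 / 0.3388 = 0.2990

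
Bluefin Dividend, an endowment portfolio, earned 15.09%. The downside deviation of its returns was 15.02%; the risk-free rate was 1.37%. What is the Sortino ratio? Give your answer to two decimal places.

Sortino = (Rp − Rf) / σd = (15.09% − 1.37%) / 15.02% = 13.72% / 15.02% = 0.9134

0.91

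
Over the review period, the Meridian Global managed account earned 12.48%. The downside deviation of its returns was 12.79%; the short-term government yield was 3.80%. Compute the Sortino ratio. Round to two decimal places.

0.68

Sortino = (Rp − Rf) / σd = (12.48% − 3.80%) / 12.79% = 8.68% / 12.79% = 0.6787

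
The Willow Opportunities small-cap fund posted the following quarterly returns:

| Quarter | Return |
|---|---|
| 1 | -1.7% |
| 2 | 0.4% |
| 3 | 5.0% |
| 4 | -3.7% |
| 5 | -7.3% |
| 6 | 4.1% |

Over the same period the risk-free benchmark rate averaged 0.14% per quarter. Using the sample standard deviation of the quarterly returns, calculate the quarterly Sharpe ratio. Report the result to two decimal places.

-0.14

Mean return r̄ = -3.20 / 6 = -0.5333%
Σ(r − r̄)² = (-1.7 − (-0.5333))² + (0.4 − (-0.5333))² + (5 − (-0.5333))² + … = 110.1333
σ = √[110.1333 / 5] = 4.6933%
Sharpe = (r̄ − rf) / σ = (-0.5333 − 0.14) / 4.6933 = -0.6733 / 4.6933 = -0.1435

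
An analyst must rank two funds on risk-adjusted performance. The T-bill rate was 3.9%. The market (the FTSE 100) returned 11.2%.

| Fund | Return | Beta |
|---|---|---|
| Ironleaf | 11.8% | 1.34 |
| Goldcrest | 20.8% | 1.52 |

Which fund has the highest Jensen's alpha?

Ironleaf: α = 11.8% − [3.9% + 1.34 × (11.2% − 3.9%)] = -1.882
Goldcrest: α = 20.8% − [3.9% + 1.52 × (11.2% − 3.9%)] = 5.804
Highest: Goldcrest (5.804).

Goldcrest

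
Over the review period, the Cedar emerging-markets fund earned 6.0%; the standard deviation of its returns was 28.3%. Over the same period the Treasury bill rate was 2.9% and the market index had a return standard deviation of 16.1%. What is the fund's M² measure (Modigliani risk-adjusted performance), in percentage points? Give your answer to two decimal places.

4.66

Sharpe = (Rp − Rf) / σp = (6.0% − 2.9%) / 28.3% = 0.1095
M² = Rf + Sharpe × σm = 2.9% + 0.1095 × 16.1% = 4.6630%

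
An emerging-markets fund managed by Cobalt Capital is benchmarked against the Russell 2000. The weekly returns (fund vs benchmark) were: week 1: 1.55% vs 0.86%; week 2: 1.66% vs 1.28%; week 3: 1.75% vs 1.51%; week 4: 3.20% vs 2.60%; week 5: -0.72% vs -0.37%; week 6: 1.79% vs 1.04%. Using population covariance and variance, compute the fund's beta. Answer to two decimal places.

1.27

r̄p = 1.5383%,  r̄m = 1.1533%
Cov = Σ(rp − r̄p)(rm − r̄m) / 6 = 0.9838
Var(rm) = Σ(rm − r̄m)² / 6 = 0.7759
β = Cov / Var = 0.9838 / 0.7759 = 1.2679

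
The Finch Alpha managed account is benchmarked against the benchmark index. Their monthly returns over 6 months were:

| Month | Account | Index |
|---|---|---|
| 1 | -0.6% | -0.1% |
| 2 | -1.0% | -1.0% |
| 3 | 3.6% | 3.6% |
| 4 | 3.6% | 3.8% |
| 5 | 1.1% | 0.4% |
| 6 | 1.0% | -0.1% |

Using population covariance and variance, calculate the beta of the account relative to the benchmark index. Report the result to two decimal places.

0.92

r̄p = 1.2833%,  r̄m = 1.1000%
Cov = Σ(rp − r̄p)(rm − r̄m) / 6 = 3.2617
Var(rm) = Σ(rm − r̄m)² / 6 = 3.5533
β = Cov / Var = 3.2617 / 3.5533 = 0.9179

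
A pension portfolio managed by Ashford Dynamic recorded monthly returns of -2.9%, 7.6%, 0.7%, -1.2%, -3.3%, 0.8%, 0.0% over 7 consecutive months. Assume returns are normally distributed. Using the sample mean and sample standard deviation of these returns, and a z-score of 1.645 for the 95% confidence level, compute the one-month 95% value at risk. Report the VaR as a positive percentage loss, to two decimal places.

5.73

Mean return r̄ = 1.70 / 7 = 0.2429%
Σ(r − r̄)² = (-2.9 − 0.2429)² + (7.6 − 0.2429)² + … = 79.2171
σ = √[79.2171 / 6] = 3.6336%
VaR = −(r̄ − z·σ) = −(0.2429 − 1.645 × 3.6336) = −(-5.7344) = 5.7344%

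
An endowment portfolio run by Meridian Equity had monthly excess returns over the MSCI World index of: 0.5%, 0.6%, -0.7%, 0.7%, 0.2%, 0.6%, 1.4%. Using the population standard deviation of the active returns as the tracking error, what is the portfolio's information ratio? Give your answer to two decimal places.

0.81

Mean return r̄ = 3.30 / 7 = 0.4714%
Σ(r − r̄)² = 2.3943; population σ = √(2.3943/7) = 0.5848%
IR = r̄ / tracking error = 0.4714 / 0.5848 = 0.8061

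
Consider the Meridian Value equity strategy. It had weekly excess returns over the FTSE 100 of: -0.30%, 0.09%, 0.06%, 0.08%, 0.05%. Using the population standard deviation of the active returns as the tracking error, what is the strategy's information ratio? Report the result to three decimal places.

-0.027

μ = (-0.3 + 0.09 + 0.06 + 0.08 + 0.05) / 5 = -0.0040%
Σ(r − μ)² = (-0.3 − (-0.0040))² + (0.09 − (-0.0040))² + (0.06 − (-0.0040))² + … = 0.1105
σ = √[0.1105 / 5] = 0.1487%
IR = μ / tracking error = -0.0040 / 0.1487 = -0.0269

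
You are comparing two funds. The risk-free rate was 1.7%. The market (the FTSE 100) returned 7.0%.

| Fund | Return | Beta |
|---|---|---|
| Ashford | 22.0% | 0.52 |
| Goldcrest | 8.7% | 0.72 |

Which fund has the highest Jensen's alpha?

Ashford

Ashford: α = 22.0% − [1.7% + 0.52 × (7.0% − 1.7%)] = 17.544
Goldcrest: α = 8.7% − [1.7% + 0.72 × (7.0% − 1.7%)] = 3.184
Highest: Ashford (17.544).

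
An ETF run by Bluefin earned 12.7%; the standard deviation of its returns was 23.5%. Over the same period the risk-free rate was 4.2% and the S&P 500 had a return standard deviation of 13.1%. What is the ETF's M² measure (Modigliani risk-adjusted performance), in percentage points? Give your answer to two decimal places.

8.94

Sharpe = (Rp − Rf) / σp = (12.7% − 4.2%) / 23.5% = 0.3617
M² = Rf + Sharpe × σm = 4.2% + 0.3617 × 13.1% = 8.9383%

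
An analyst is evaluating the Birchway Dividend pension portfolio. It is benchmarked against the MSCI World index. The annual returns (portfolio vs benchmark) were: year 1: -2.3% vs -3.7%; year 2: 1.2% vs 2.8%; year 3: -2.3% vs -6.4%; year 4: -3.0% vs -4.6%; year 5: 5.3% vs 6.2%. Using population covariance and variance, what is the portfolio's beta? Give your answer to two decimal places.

r̄p = -0.2200%,  r̄m = -1.1400%
Cov = Σ(rp − r̄p)(rm − r̄m) / 5 = 14.3992
Var(rm) = Σ(rm − r̄m)² / 5 = 23.1184
β = Cov / Var = 14.3992 / 23.1184 = 0.6228

0.62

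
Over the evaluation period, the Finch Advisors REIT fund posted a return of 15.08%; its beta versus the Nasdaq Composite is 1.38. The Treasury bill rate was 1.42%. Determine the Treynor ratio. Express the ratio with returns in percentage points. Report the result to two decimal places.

Treynor = (Rp − Rf) / β = (15.08% − 1.42%) / 1.38 = 13.66 / 1.38 = 9.8986

9.90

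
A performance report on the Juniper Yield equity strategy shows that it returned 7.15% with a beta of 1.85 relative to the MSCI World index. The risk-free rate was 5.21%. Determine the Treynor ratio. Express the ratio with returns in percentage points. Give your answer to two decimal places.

1.05

Treynor = (Rp − Rf) / β = (7.15% − 5.21%) / 1.85 = 1.94 / 1.85 = 1.0486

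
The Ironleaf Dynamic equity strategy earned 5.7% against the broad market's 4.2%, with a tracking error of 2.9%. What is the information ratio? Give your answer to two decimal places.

0.52

IR = (Rp − Rb) / TE = (5.7% − 4.2%) / 2.9% = 1.50% / 2.9% = 0.5172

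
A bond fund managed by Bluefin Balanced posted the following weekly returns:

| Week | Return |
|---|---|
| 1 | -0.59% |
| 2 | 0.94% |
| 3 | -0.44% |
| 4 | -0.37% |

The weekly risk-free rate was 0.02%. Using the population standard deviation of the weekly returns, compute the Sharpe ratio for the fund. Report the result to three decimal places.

-0.220

r̄ = (-0.59 + 0.94 − 0.44 − 0.37) / 4 = -0.1150%
Σ(r − r̄)² = (-0.59 − (-0.1150))² + (0.94 − (-0.1150))² + … = 1.5093
population σ = √(1.5093 / 4) = √0.3773 = 0.6142%
Sharpe = (r̄ − rf) / σ = (-0.1150 − 0.02) / 0.6142 = -0.1350 / 0.6142 = -0.2198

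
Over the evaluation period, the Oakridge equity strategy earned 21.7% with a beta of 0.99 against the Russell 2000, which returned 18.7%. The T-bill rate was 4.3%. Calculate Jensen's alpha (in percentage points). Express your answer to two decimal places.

CAPM expected return = Rf + β(Rm − Rf) = 4.3% + 0.99 × (18.7% − 4.3%) = 4.3 + 0.99 × 14.40 = 18.5560%
Jensen's α = Rp − E[R] = 21.7% − 18.5560% = 3.1440

3.14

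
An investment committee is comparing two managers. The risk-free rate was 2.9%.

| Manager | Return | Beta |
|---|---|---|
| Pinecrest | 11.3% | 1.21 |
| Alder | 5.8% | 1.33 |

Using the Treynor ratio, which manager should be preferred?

Pinecrest: Treynor = (11.3% − 2.9%) / 1.21 = 6.942
Alder: Treynor = (5.8% − 2.9%) / 1.33 = 2.180
Highest: Pinecrest (6.942).

Pinecrest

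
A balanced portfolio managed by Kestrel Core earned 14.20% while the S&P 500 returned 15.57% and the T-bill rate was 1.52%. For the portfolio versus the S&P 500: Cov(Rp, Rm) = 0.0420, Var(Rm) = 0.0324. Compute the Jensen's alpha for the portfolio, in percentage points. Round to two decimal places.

-5.53

β = Cov / Var = 0.0420 / 0.0324 = 1.2963
E[R] = Rf + β(Rm − Rf) = 1.52% + 1.2963 × (15.57% − 1.52%) = 19.7330%
α = Rp − E[R] = 14.20% − 19.7330% = -5.5330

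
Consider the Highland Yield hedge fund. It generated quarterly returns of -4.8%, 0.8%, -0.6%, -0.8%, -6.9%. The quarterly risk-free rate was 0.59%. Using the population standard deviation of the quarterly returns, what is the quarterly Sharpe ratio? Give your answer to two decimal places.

-1.05

r̄ = (-4.8 + 0.8 − 0.6 − 0.8 − 6.9) / 5 = -2.4600%
Population std dev = √[42.0320 / 5] = 2.8994%
Sharpe = (r̄ − rf) / σ = (-2.4600 − 0.59) / 2.8994 = -3.0500 / 2.8994 = -1.0519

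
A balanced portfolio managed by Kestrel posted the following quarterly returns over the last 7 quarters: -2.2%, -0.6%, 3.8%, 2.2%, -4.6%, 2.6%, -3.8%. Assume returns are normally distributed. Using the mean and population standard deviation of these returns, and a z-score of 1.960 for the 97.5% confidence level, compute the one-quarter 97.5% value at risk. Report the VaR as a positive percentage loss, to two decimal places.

Mean return r̄ = -2.60 / 7 = -0.3714%
Σ(r − r̄)² = (-2.2 − (-0.3714))² + (-0.6 − (-0.3714))² + (3.8 − (-0.3714))² + … = 65.8743
σ = √[65.8743 / 7] = 3.0677%
VaR = −(r̄ − z·σ) = −(-0.3714 − 1.960 × 3.0677) = −(-6.3841) = 6.3841%

6.38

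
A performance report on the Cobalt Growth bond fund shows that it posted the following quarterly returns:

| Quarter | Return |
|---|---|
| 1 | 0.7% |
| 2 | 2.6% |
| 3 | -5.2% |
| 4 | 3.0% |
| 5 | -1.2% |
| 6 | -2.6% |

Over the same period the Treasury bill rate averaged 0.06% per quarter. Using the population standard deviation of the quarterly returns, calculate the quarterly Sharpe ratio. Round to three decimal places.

Mean return r̄ = -2.70 / 6 = -0.4500%
Population σ = √[Σ(r − r̄)² / 6] = √[50.2750 / 6] = √8.3792 = 2.8947%
Sharpe = (r̄ − rf) / σ = (-0.4500 − 0.06) / 2.8947 = -0.5100 / 2.8947 = -0.1762

-0.176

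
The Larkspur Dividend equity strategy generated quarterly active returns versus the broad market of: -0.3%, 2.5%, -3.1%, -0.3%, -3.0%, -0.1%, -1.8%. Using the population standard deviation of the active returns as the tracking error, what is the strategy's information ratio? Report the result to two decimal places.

-0.48

Mean return r̄ = -6.10 / 7 = -0.8714%
Population σ = √[Σ(r − r̄)² / 7] = √[22.9743 / 7] = √3.2820 = 1.8116%
IR = r̄ / tracking error = -0.8714 / 1.8116 = -0.4810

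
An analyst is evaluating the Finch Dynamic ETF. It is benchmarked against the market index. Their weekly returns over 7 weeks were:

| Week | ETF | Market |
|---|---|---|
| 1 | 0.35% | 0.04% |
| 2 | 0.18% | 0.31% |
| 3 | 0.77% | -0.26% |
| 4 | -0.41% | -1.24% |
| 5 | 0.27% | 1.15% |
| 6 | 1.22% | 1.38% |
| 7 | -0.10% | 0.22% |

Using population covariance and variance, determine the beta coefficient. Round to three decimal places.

r̄p = 0.3257%,  r̄m = 0.2286%
Cov = Σ(rp − r̄p)(rm − r̄m) / 7 = 0.2613
Var(rm) = Σ(rm − r̄m)² / 7 = 0.6589
β = Cov / Var = 0.2613 / 0.6589 = 0.3966

0.397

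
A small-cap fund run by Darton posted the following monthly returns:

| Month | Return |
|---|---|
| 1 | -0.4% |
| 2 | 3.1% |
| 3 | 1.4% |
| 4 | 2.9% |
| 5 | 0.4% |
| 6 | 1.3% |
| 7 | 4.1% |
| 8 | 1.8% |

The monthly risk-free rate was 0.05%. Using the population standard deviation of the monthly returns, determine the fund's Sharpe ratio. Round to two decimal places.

1.28

μ = (-0.4 + 3.1 + 1.4 + 2.9 + 0.4 + 1.3 + 4.1 + 1.8) / 8 = 14.60 / 8 = 1.8250%
Σ(r − μ)² = (-0.4 − 1.8250)² + (3.1 − 1.8250)² + … = 15.3950
σ = √[15.3950 / 8] = 1.3872%
Sharpe = (μ − rf) / σ = (1.8250 − 0.05) / 1.3872 = 1.7750 / 1.3872 = 1.2796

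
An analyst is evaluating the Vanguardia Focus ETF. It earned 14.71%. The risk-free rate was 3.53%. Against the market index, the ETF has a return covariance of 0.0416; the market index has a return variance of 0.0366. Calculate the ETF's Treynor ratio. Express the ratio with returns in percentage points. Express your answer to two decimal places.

β = Cov / Var = 0.0416 / 0.0366 = 1.1366
Treynor = (Rp − Rf) / β = (14.71% − 3.53%) / 1.1366 = 11.18 / 1.1366 = 9.8364

9.84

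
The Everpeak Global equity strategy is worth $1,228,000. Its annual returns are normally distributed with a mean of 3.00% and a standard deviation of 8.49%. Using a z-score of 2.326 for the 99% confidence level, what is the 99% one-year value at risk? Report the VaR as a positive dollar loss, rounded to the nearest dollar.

$205,662

Return at the 99% tail: μ − z·σ = 3.00% − 2.326 × 8.49% = 3 − 19.74774 = -16.74774%
VaR = −(-16.74774%) × $1,228,000 = 16.74774% × $1,228,000 = $205,662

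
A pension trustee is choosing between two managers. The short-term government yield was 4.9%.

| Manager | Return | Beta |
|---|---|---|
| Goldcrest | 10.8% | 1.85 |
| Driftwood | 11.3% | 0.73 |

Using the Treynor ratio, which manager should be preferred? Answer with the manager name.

Goldcrest: Treynor = (10.8% − 4.9%) / 1.85 = 3.189
Driftwood: Treynor = (11.3% − 4.9%) / 0.73 = 8.767
Highest: Driftwood (8.767).

Driftwood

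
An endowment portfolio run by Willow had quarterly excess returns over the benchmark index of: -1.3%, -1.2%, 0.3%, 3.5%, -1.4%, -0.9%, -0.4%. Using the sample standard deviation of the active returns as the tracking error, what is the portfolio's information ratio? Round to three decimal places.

r̄ = (-1.3 − 1.2 + 0.3 + 3.5 − 1.4 − 0.9 − 0.4) / 7 = -1.40 / 7 = -0.2000%
Σ(r − r̄)² = 18.1200; sample σ = √(18.1200/6) = 1.7378%
IR = r̄ / tracking error = -0.2000 / 1.7378 = -0.1151

-0.115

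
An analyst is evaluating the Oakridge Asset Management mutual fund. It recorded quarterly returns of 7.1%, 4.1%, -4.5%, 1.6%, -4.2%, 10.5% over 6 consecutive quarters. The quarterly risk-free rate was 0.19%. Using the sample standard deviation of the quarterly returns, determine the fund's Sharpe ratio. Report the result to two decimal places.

r̄ = (7.1 + 4.1 − 4.5 + 1.6 − 4.2 + 10.5) / 6 = 14.60 / 6 = 2.4333%
Sample std dev = √[182.3933 / 5] = 6.0398%
Sharpe = (r̄ − rf) / σ = (2.4333 − 0.19) / 6.0398 = 2.2433 / 6.0398 = 0.3714

0.37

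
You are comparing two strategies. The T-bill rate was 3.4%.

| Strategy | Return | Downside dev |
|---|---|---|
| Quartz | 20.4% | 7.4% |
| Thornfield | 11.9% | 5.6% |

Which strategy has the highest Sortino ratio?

Quartz: Sortino ratio = (20.4% − 3.4%) / 7.4% = 2.297
Thornfield: Sortino ratio = (11.9% − 3.4%) / 5.6% = 1.518
Highest: Quartz (2.297).

Quartz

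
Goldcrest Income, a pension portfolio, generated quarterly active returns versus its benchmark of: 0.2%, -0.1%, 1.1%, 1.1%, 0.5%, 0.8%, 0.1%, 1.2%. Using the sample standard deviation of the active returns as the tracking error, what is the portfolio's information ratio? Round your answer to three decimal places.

1.205

r̄ = (0.2 − 0.1 + 1.1 + 1.1 + 0.5 + 0.8 + 0.1 + 1.2) / 8 = 4.90 / 8 = 0.6125%
Σ(r − r̄)² = (0.2 − 0.6125)² + (-0.1 − 0.6125)² + (1.1 − 0.6125)² + … = 1.8088
σ = √[1.8088 / 7] = 0.5083%
IR = r̄ / tracking error = 0.6125 / 0.5083 = 1.2050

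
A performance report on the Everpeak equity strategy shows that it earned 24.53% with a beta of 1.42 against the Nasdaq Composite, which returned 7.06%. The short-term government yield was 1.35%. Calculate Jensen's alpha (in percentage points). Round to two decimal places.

CAPM expected return = Rf + β(Rm − Rf) = 1.35% + 1.42 × (7.06% − 1.35%) = 1.35 + 1.42 × 5.71 = 9.4582%
Jensen's α = Rp − E[R] = 24.53% − 9.4582% = 15.0718

15.07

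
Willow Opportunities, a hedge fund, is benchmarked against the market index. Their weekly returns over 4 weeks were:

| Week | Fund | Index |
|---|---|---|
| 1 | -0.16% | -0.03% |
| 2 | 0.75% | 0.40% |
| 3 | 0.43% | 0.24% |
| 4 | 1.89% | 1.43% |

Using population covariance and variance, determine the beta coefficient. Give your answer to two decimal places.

1.33

r̄p = 0.7275%,  r̄m = 0.5100%
Cov = Σ(rp − r̄p)(rm − r̄m) / 4 = 0.4067
Var(rm) = Σ(rm − r̄m)² / 4 = 0.3058
β = Cov / Var = 0.4067 / 0.3058 = 1.3300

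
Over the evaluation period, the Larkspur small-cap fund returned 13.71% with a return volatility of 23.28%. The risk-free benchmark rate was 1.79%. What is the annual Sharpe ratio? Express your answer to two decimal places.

Sharpe = (Rp − Rf) / σp = (13.71% − 1.79%) / 23.28% = 11.92% / 23.28% = 0.5120

0.51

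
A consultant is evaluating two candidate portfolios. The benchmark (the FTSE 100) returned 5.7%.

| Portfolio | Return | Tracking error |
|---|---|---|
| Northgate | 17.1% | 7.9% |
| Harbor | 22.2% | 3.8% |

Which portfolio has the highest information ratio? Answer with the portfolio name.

Northgate: IR = (17.1% − 5.7%) / 7.9% = 1.443
Harbor: IR = (22.2% − 5.7%) / 3.8% = 4.342
Highest: Harbor (4.342).

Harbor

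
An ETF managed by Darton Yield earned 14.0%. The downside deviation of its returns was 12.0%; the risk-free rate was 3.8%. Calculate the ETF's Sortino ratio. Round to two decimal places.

Sortino = (Rp − Rf) / σd = (14.0% − 3.8%) / 12.0% = 10.20% / 12.0% = 0.8500

0.85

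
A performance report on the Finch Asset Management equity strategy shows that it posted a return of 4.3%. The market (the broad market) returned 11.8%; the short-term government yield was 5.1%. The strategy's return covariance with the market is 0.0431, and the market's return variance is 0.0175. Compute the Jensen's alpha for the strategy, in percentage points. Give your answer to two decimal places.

-17.30

β = Cov / Var = 0.0431 / 0.0175 = 2.4629
E[R] = Rf + β(Rm − Rf) = 5.1% + 2.4629 × (11.8% − 5.1%) = 21.6014%
α = Rp − E[R] = 4.3% − 21.6014% = -17.3014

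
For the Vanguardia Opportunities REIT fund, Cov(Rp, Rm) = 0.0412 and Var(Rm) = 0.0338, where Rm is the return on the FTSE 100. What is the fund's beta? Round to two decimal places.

β = Cov(Rp, Rm) / Var(Rm) = 0.0412 / 0.0338 = 1.2189

1.22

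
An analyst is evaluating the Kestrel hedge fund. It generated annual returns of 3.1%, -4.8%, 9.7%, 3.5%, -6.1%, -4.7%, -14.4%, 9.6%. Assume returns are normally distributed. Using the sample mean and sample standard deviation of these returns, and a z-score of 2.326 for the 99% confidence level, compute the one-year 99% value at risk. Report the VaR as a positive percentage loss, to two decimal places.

r̄ = (3.1 − 4.8 + 9.7 + 3.5 − 6.1 − 4.7 − 14.4 + 9.6) / 8 = -0.5125%
Sample std dev = √[495.7088 / 7] = 8.4152%
VaR = −(r̄ − z·σ) = −(-0.5125 − 2.326 × 8.4152) = −(-20.0863) = 20.0863%

20.09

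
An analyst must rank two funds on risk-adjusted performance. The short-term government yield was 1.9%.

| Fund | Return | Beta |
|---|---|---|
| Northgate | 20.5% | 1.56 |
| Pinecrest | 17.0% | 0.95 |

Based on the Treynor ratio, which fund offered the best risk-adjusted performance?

Northgate: Treynor = (20.5% − 1.9%) / 1.56 = 11.923
Pinecrest: Treynor = (17.0% − 1.9%) / 0.95 = 15.895
Highest: Pinecrest (15.895).

Pinecrest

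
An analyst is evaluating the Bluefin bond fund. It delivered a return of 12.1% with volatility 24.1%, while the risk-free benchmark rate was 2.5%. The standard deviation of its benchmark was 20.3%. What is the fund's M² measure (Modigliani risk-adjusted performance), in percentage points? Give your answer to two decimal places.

10.59

Sharpe = (Rp − Rf) / σp = (12.1% − 2.5%) / 24.1% = 0.3983
M² = Rf + Sharpe × σm = 2.5% + 0.3983 × 20.3% = 10.5855%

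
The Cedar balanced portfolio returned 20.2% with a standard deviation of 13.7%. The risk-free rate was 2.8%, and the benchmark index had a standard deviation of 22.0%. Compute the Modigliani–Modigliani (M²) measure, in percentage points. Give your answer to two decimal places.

Sharpe = (Rp − Rf) / σp = (20.2% − 2.8%) / 13.7% = 1.2701
M² = Rf + Sharpe × σm = 2.8% + 1.2701 × 22.0% = 30.7422%

30.74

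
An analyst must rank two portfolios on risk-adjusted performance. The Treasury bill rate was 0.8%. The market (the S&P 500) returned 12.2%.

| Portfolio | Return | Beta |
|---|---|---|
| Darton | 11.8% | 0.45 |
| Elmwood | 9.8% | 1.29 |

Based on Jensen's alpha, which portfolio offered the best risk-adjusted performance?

Darton: α = 11.8% − [0.8% + 0.45 × (12.2% − 0.8%)] = 5.870
Elmwood: α = 9.8% − [0.8% + 1.29 × (12.2% − 0.8%)] = -5.706
Highest: Darton (5.870).

Darton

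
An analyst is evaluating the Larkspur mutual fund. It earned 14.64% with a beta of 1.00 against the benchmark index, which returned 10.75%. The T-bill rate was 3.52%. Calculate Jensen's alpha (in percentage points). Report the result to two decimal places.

3.89

CAPM expected return = Rf + β(Rm − Rf) = 3.52% + 1.00 × (10.75% − 3.52%) = 3.52 + 1.00 × 7.23 = 10.7500%
Jensen's α = Rp − E[R] = 14.64% − 10.7500% = 3.8900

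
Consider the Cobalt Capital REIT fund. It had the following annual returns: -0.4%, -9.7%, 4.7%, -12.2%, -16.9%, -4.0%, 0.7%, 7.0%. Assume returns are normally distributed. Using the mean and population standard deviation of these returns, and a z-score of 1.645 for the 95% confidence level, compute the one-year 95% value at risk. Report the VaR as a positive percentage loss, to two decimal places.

16.82

Mean return r̄ = -30.80 / 8 = -3.8500%
Σ(r − r̄)² = (-0.4 − (-3.8500))² + (-9.7 − (-3.8500))² + (4.7 − (-3.8500))² + … = 497.7000
σ = √[497.7000 / 8] = 7.8875%
VaR = −(r̄ − z·σ) = −(-3.8500 − 1.645 × 7.8875) = −(-16.8249) = 16.8249%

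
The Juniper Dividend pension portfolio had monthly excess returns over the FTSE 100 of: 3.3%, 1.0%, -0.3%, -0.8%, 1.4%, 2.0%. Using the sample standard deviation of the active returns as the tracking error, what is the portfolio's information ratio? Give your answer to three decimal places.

0.731

r̄ = (3.3 + 1 − 0.3 − 0.8 + 1.4 + 2) / 6 = 1.1000%
Σ(r − r̄)² = (3.3 − 1.1000)² + (1 − 1.1000)² + … = 11.3200
sample σ = √(11.3200 / 5) = √2.2640 = 1.5047%
IR = r̄ / tracking error = 1.1000 / 1.5047 = 0.7310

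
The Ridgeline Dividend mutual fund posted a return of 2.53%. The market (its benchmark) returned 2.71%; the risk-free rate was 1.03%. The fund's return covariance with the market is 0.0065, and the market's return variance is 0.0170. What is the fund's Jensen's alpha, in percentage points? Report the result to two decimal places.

0.86

β = Cov / Var = 0.0065 / 0.0170 = 0.3824
E[R] = Rf + β(Rm − Rf) = 1.03% + 0.3824 × (2.71% − 1.03%) = 1.6724%
α = Rp − E[R] = 2.53% − 1.6724% = 0.8576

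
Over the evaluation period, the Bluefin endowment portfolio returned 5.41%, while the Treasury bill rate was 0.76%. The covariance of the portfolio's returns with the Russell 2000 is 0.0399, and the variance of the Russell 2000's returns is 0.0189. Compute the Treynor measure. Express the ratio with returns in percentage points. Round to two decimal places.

β = Cov / Var = 0.0399 / 0.0189 = 2.1111
Treynor = (Rp − Rf) / β = (5.41% − 0.76%) / 2.1111 = 4.65 / 2.1111 = 2.2026

2.20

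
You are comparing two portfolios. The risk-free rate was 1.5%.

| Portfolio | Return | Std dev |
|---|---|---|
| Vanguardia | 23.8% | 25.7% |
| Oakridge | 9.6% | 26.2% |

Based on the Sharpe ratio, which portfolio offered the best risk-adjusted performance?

Vanguardia: Sharpe ratio = (23.8% − 1.5%) / 25.7% = 0.868
Oakridge: Sharpe ratio = (9.6% − 1.5%) / 26.2% = 0.309
Highest: Vanguardia (0.868).

Vanguardia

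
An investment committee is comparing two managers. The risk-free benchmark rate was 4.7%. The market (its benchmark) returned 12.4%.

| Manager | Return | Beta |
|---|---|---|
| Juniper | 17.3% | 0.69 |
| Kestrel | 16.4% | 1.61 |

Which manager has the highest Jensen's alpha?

Juniper: α = 17.3% − [4.7% + 0.69 × (12.4% − 4.7%)] = 7.287
Kestrel: α = 16.4% − [4.7% + 1.61 × (12.4% − 4.7%)] = -0.697
Highest: Juniper (7.287).

Juniper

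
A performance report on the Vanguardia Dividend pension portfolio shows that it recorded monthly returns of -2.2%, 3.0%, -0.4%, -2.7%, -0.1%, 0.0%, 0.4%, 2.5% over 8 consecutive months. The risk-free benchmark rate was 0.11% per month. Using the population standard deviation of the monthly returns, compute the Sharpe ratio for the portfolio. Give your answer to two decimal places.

r̄ = (-2.2 + 3 − 0.4 − 2.7 − 0.1 + 0 + 0.4 + 2.5) / 8 = 0.0625%
Population σ = √[Σ(r − r̄)² / 8] = √[27.6788 / 8] = √3.4599 = 1.8601%
Sharpe = (r̄ − rf) / σ = (0.0625 − 0.11) / 1.8601 = -0.0475 / 1.8601 = -0.0255

-0.03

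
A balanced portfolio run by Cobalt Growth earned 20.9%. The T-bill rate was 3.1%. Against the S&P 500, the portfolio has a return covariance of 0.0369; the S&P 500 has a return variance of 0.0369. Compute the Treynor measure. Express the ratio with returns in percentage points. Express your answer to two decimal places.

17.80

β = Cov / Var = 0.0369 / 0.0369 = 1.0000
Treynor = (Rp − Rf) / β = (20.9% − 3.1%) / 1.0000 = 17.80 / 1.0000 = 17.8000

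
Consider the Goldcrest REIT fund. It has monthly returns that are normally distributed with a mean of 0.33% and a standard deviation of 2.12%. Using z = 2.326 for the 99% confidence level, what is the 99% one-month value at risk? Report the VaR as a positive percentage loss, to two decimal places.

VaR (as % loss) = −(μ − z·σ) = −(0.33% − 2.326 × 2.12%) = −(-4.60112%) = 4.60112%

4.60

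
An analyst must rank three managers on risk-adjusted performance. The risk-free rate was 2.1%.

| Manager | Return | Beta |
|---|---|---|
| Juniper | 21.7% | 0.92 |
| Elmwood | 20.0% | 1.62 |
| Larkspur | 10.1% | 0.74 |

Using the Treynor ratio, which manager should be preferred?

Juniper: Treynor = (21.7% − 2.1%) / 0.92 = 21.304
Elmwood: Treynor = (20.0% − 2.1%) / 1.62 = 11.049
Larkspur: Treynor = (10.1% − 2.1%) / 0.74 = 10.811
Highest: Juniper (21.304).

Juniper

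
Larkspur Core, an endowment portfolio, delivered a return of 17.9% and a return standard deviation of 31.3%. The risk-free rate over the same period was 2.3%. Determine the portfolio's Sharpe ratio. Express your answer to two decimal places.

0.50

Sharpe = (Rp − Rf) / σp = (17.9% − 2.3%) / 31.3% = 15.60% / 31.3% = 0.4984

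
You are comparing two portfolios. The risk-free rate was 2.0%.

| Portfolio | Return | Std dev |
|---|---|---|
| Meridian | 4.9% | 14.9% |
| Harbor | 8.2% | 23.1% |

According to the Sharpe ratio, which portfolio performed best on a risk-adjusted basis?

Harbor

Meridian: Sharpe ratio = (4.9% − 2.0%) / 14.9% = 0.195
Harbor: Sharpe ratio = (8.2% − 2.0%) / 23.1% = 0.268
Highest: Harbor (0.268).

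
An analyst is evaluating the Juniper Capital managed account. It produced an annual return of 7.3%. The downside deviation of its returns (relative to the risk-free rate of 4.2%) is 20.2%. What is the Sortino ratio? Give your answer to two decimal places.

0.15

Sortino = (Rp − Rf) / σd = (7.3% − 4.2%) / 20.2% = 3.10% / 20.2% = 0.1535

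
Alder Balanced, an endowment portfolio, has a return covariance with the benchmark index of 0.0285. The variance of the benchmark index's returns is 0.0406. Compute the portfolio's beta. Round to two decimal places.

0.70

β = Cov(Rp, Rm) / Var(Rm) = 0.0285 / 0.0406 = 0.7020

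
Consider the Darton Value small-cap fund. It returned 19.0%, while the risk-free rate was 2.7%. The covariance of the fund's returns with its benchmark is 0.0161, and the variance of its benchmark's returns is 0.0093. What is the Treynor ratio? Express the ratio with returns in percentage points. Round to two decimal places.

9.42

β = Cov / Var = 0.0161 / 0.0093 = 1.7312
Treynor = (Rp − Rf) / β = (19.0% − 2.7%) / 1.7312 = 16.30 / 1.7312 = 9.4154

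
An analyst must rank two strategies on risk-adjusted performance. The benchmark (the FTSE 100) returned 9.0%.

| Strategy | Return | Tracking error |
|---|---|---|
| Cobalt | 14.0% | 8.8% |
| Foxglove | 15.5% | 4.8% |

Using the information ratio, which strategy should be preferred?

Foxglove

Cobalt: IR = (14.0% − 9.0%) / 8.8% = 0.568
Foxglove: IR = (15.5% − 9.0%) / 4.8% = 1.354
Highest: Foxglove (1.354).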